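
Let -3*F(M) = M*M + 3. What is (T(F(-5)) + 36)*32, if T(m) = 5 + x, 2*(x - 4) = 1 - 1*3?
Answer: 1408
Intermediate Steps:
F(M) = -1 - M²/3 (F(M) = -(M*M + 3)/3 = -(M² + 3)/3 = -(3 + M²)/3 = -1 - M²/3)
x = 3 (x = 4 + (1 - 1*3)/2 = 4 + (1 - 3)/2 = 4 + (½)*(-2) = 4 - 1 = 3)
T(m) = 8 (T(m) = 5 + 3 = 8)
(T(F(-5)) + 36)*32 = (8 + 36)*32 = 44*32 = 1408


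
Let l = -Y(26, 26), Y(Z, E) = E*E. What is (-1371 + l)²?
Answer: 4190209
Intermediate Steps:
Y(Z, E) = E²
l = -676 (l = -1*26² = -1*676 = -676)
(-1371 + l)² = (-1371 - 676)² = (-2047)² = 4190209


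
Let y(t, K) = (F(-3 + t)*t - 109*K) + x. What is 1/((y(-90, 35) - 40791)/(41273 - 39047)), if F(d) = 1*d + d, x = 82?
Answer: -1113/13892 ≈ -0.080118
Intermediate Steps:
F(d) = 2*d (F(d) = d + d = 2*d)
y(t, K) = 82 - 109*K + t*(-6 + 2*t) (y(t, K) = ((2*(-3 + t))*t - 109*K) + 82 = ((-6 + 2*t)*t - 109*K) + 82 = (t*(-6 + 2*t) - 109*K) + 82 = (-109*K + t*(-6 + 2*t)) + 82 = 82 - 109*K + t*(-6 + 2*t))
1/((y(-90, 35) - 40791)/(41273 - 39047)) = 1/(((82 - 109*35 + 2*(-90)*(-3 - 90)) - 40791)/(41273 - 39047)) = 1/(((82 - 3815 + 2*(-90)*(-93)) - 40791)/2226) = 1/(((82 - 3815 + 16740) - 40791)*(1/2226)) = 1/((13007 - 40791)*(1/2226)) = 1/(-27784*1/2226) = 1/(-13892/1113) = -1113/13892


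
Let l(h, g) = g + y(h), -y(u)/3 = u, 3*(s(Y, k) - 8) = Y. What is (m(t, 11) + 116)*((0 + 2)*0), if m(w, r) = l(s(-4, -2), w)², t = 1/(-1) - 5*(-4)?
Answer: 0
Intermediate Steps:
s(Y, k) = 8 + Y/3
t = 19 (t = -1 + 20 = 19)
y(u) = -3*u
l(h, g) = g - 3*h
m(w, r) = (-20 + w)² (m(w, r) = (w - 3*(8 + (⅓)*(-4)))² = (w - 3*(8 - 4/3))² = (w - 3*20/3)² = (w - 20)² = (-20 + w)²)
(m(t, 11) + 116)*((0 + 2)*0) = ((-20 + 19)² + 116)*((0 + 2)*0) = ((-1)² + 116)*(2*0) = (1 + 116)*0 = 117*0 = 0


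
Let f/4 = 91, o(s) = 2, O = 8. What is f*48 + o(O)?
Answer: 17474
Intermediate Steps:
f = 364 (f = 4*91 = 364)
f*48 + o(O) = 364*48 + 2 = 17472 + 2 = 17474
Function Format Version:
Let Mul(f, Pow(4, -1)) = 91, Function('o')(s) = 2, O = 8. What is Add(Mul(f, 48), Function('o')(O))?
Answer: 17474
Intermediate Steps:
f = 364 (f = Mul(4, 91) = 364)
Add(Mul(f, 48), Function('o')(O)) = Add(Mul(364, 48), 2) = Add(17472, 2) = 17474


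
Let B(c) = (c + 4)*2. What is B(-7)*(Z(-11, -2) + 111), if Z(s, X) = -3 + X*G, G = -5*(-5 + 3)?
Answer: -528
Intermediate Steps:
G = 10 (G = -5*(-2) = 10)
Z(s, X) = -3 + 10*X (Z(s, X) = -3 + X*10 = -3 + 10*X)
B(c) = 8 + 2*c (B(c) = (4 + c)*2 = 8 + 2*c)
B(-7)*(Z(-11, -2) + 111) = (8 + 2*(-7))*((-3 + 10*(-2)) + 111) = (8 - 14)*((-3 - 20) + 111) = -6*(-23 + 111) = -6*88 = -528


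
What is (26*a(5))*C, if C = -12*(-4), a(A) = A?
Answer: 6240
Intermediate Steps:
C = 48
(26*a(5))*C = (26*5)*48 = 130*48 = 6240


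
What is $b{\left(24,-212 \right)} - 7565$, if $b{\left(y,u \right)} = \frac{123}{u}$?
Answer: $- \frac{1603903}{212} \approx -7565.6$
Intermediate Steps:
$b{\left(24,-212 \right)} - 7565 = \frac{123}{-212} - 7565 = 123 \left(- \frac{1}{212}\right) - 7565 = - \frac{123}{212} - 7565 = - \frac{1603903}{212}$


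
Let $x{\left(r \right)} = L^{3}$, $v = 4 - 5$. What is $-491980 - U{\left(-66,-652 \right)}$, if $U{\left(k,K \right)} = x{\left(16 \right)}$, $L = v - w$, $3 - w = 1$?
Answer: $-491953$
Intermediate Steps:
$w = 2$ ($w = 3 - 1 = 2$)
$v = -1$ ($v = 4 - 5 = -1$)
$L = -3$ ($L = -1 - 2 = -3$)
$x{\left(r \right)} = -27$ ($x{\left(r \right)} = \left(-3\right)^{3} = -27$)
$U{\left(k,K \right)} = -27$
$-491980 - U{\left(-66,-652 \right)} = -491980 - -27 = -491980 + 27 = -491953$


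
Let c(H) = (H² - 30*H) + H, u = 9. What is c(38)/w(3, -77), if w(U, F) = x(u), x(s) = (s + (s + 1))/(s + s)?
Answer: 324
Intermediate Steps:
c(H) = H² - 29*H
x(s) = (1 + 2*s)/(2*s) (x(s) = (s + (1 + s))/((2*s)) = (1 + 2*s)*(1/(2*s)) = (1 + 2*s)/(2*s))
w(U, F) = 19/18 (w(U, F) = (½ + 9)/9 = (⅑)*(19/2) = 19/18)
c(38)/w(3, -77) = (38*(-29 + 38))/(19/18) = (38*9)*(18/19) = 342*(18/19) = 324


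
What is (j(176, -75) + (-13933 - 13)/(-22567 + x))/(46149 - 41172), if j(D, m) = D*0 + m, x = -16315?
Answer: -1451102/96757857 ≈ -0.014997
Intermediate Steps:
j(D, m) = m (j(D, m) = 0 + m = m)
(j(176, -75) + (-13933 - 13)/(-22567 + x))/(46149 - 41172) = (-75 + (-13933 - 13)/(-22567 - 16315))/(46149 - 41172) = (-75 - 13946/(-38882))/4977 = (-75 - 13946*(-1/38882))*(1/4977) = (-75 + 6973/19441)*(1/4977) = -1451102/19441*1/4977 = -1451102/96757857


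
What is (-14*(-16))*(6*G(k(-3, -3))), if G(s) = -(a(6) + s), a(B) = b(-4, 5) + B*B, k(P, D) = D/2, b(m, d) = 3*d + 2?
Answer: -69216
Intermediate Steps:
b(m, d) = 2 + 3*d
k(P, D) = D/2 (k(P, D) = D*(1/2) = D/2)
a(B) = 17 + B**2 (a(B) = (2 + 3*5) + B*B = (2 + 15) + B**2 = 17 + B**2)
G(s) = -53 - s (G(s) = -((17 + 6**2) + s) = -((17 + 36) + s) = -(53 + s) = -53 - s)
(-14*(-16))*(6*G(k(-3, -3))) = (-14*(-16))*(6*(-53 - (-3)/2)) = 224*(6*(-53 - 1*(-3/2))) = 224*(6*(-53 + 3/2)) = 224*(6*(-103/2)) = 224*(-309) = -69216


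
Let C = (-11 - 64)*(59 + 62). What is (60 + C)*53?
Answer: -477795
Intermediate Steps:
C = -9075 (C = -75*121 = -9075)
(60 + C)*53 = (60 - 9075)*53 = -9015*53 = -477795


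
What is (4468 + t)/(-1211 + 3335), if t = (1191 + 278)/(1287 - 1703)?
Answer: 47621/22656 ≈ 2.1019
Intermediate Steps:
t = -113/32 (t = 1469/(-416) = 1469*(-1/416) = -113/32 ≈ -3.5313)
(4468 + t)/(-1211 + 3335) = (4468 - 113/32)/(-1211 + 3335) = (142863/32)/2124 = (142863/32)*(1/2124) = 47621/22656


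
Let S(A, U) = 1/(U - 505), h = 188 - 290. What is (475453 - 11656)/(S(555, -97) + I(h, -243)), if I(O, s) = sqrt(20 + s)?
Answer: -279205794/80816093 - 168081887988*I*sqrt(223)/80816093 ≈ -3.4548 - 31058.0*I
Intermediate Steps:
h = -102
S(A, U) = 1/(-505 + U)
(475453 - 11656)/(S(555, -97) + I(h, -243)) = (475453 - 11656)/(1/(-505 - 97) + sqrt(20 - 243)) = 463797/(1/(-602) + sqrt(-223)) = 463797/(-1/602 + I*sqrt(223))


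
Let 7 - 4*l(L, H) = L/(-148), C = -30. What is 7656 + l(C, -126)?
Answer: 2266679/296 ≈ 7657.7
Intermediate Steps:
l(L, H) = 7/4 + L/592 (l(L, H) = 7/4 - L/(4*(-148)) = 7/4 - L*(-1)/(4*148) = 7/4 - (-1)*L/592 = 7/4 + L/592)
7656 + l(C, -126) = 7656 + (7/4 + (1/592)*(-30)) = 7656 + (7/4 - 15/296) = 7656 + 503/296 = 2266679/296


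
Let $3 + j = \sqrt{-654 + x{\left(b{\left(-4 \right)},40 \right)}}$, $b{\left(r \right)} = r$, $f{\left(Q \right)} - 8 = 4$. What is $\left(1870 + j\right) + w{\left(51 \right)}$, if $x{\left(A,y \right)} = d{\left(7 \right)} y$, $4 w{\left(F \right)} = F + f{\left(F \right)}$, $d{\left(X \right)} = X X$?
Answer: $\frac{7531}{4} + \sqrt{1306} \approx 1918.9$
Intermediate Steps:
$f{\left(Q \right)} = 12$ ($f{\left(Q \right)} = 8 + 4 = 12$)
$d{\left(X \right)} = X^{2}$
$w{\left(F \right)} = 3 + \frac{F}{4}$ ($w{\left(F \right)} = \frac{F + 12}{4} = \frac{12 + F}{4} = 3 + \frac{F}{4}$)
$x{\left(A,y \right)} = 49 y$ ($x{\left(A,y \right)} = 7^{2} y = 49 y$)
$j = -3 + \sqrt{1306}$ ($j = -3 + \sqrt{-654 + 49 \cdot 40} = -3 + \sqrt{-654 + 1960} = -3 + \sqrt{1306} \approx 33.139$)
$\left(1870 + j\right) + w{\left(51 \right)} = \left(1870 - \left(3 - \sqrt{1306}\right)\right) + \left(3 + \frac{1}{4} \cdot 51\right) = \left(1867 + \sqrt{1306}\right) + \left(3 + \frac{51}{4}\right) = \left(1867 + \sqrt{1306}\right) + \frac{63}{4} = \frac{7531}{4} + \sqrt{1306}$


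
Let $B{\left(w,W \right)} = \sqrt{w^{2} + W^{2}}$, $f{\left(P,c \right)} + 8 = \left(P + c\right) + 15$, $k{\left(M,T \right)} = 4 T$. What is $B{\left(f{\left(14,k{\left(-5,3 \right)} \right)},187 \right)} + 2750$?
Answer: $2750 + 11 \sqrt{298} \approx 2939.9$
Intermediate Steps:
$f{\left(P,c \right)} = 7 + P + c$ ($f{\left(P,c \right)} = -8 + \left(\left(P + c\right) + 15\right) = -8 + \left(15 + P + c\right) = 7 + P + c$)
$B{\left(w,W \right)} = \sqrt{W^{2} + w^{2}}$
$B{\left(f{\left(14,k{\left(-5,3 \right)} \right)},187 \right)} + 2750 = \sqrt{187^{2} + \left(7 + 14 + 4 \cdot 3\right)^{2}} + 2750 = \sqrt{34969 + \left(7 + 14 + 12\right)^{2}} + 2750 = \sqrt{34969 + 33^{2}} + 2750 = \sqrt{34969 + 1089} + 2750 = \sqrt{36058} + 2750 = 11 \sqrt{298} + 2750 = 2750 + 11 \sqrt{298}$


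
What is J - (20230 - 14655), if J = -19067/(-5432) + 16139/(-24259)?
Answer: -734270121295/131774888 ≈ -5572.2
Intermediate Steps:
J = 374879305/131774888 (J = -19067*(-1/5432) + 16139*(-1/24259) = 19067/5432 - 16139/24259 = 374879305/131774888 ≈ 2.8448)
J - (20230 - 14655) = 374879305/131774888 - (20230 - 14655) = 374879305/131774888 - 1*5575 = 374879305/131774888 - 5575 = -734270121295/131774888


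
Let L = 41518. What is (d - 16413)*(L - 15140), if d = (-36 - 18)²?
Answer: -356023866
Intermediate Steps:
d = 2916 (d = (-54)² = 2916)
(d - 16413)*(L - 15140) = (2916 - 16413)*(41518 - 15140) = -13497*26378 = -356023866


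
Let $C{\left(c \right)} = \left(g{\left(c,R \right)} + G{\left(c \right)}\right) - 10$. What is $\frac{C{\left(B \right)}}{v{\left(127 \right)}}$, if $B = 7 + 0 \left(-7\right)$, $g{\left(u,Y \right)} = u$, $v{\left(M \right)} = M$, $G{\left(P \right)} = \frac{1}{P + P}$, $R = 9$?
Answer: $- \frac{41}{1778} \approx -0.02306$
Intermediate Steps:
$G{\left(P \right)} = \frac{1}{2 P}$
$B = 7$ ($B = 7 + 0 = 7$)
$C{\left(c \right)} = -10 + c + \frac{1}{2 c}$ ($C{\left(c \right)} = \left(c + \frac{1}{2 c}\right) - 10 = -10 + c + \frac{1}{2 c}$)
$\frac{C{\left(B \right)}}{v{\left(127 \right)}} = \frac{-10 + 7 + \frac{1}{2 \cdot 7}}{127} = \left(-10 + 7 + \frac{1}{2} \cdot \frac{1}{7}\right) \frac{1}{127} = \left(-10 + 7 + \frac{1}{14}\right) \frac{1}{127} = \left(- \frac{41}{14}\right) \frac{1}{127} = - \frac{41}{1778}$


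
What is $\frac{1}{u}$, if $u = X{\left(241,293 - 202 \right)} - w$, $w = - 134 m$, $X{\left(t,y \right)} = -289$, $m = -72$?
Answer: $- \frac{1}{9937} \approx -0.00010063$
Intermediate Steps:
$w = 9648$ ($w = \left(-134\right) \left(-72\right) = 9648$)
$u = -9937$ ($u = -289 - 9648 = -9937$)
$\frac{1}{u} = \frac{1}{-9937} = - \frac{1}{9937}$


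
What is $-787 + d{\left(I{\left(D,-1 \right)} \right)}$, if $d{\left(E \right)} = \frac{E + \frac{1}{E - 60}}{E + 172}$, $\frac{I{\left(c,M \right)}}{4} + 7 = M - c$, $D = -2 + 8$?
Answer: $- \frac{10596369}{13456} \approx -787.48$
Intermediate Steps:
$D = 6$
$I{\left(c,M \right)} = -28 - 4 c + 4 M$ ($I{\left(c,M \right)} = -28 + 4 \left(M - c\right) = -28 + \left(- 4 c + 4 M\right) = -28 - 4 c + 4 M$)
$d{\left(E \right)} = \frac{E + \frac{1}{-60 + E}}{172 + E}$
$-787 + d{\left(I{\left(D,-1 \right)} \right)} = -787 + \frac{1 + \left(-28 - 24 + 4 \left(-1\right)\right)^{2} - 60 \left(-28 - 24 + 4 \left(-1\right)\right)}{-10320 + \left(-28 - 24 + 4 \left(-1\right)\right)^{2} + 112 \left(-28 - 24 + 4 \left(-1\right)\right)} = -787 + \frac{1 + \left(-28 - 24 - 4\right)^{2} - 60 \left(-28 - 24 - 4\right)}{-10320 + \left(-28 - 24 - 4\right)^{2} + 112 \left(-28 - 24 - 4\right)} = -787 + \frac{1 + \left(-56\right)^{2} - -3360}{-10320 + \left(-56\right)^{2} + 112 \left(-56\right)} = -787 + \frac{1 + 3136 + 3360}{-10320 + 3136 - 6272} = -787 + \frac{1}{-13456} \cdot 6497 = -787 - \frac{6497}{13456} = - \frac{10596369}{13456}$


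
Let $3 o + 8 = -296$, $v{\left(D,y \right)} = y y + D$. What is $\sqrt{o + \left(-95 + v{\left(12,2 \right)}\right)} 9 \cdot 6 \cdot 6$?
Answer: $108 i \sqrt{1623} \approx 4350.9 i$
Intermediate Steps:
$v{\left(D,y \right)} = D + y^{2}$ ($v{\left(D,y \right)} = y^{2} + D = D + y^{2}$)
$o = - \frac{304}{3}$ ($o = - \frac{8}{3} + \frac{1}{3} \left(-296\right) = - \frac{8}{3} - \frac{296}{3} = - \frac{304}{3} \approx -101.33$)
$\sqrt{o + \left(-95 + v{\left(12,2 \right)}\right)} 9 \cdot 6 \cdot 6 = \sqrt{- \frac{304}{3} - \left(83 - 4\right)} 9 \cdot 6 \cdot 6 = \sqrt{- \frac{304}{3} + \left(-95 + \left(12 + 4\right)\right)} 9 \cdot 36 = \sqrt{- \frac{304}{3} + \left(-95 + 16\right)} 324 = \sqrt{- \frac{304}{3} - 79} \cdot 324 = \sqrt{- \frac{541}{3}} \cdot 324 = \frac{i \sqrt{1623}}{3} \cdot 324 = 108 i \sqrt{1623}$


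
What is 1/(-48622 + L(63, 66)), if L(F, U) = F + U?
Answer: -1/48493 ≈ -2.0622e-5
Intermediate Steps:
1/(-48622 + L(63, 66)) = 1/(-48622 + (63 + 66)) = 1/(-48622 + 129) = 1/(-48493) = -1/48493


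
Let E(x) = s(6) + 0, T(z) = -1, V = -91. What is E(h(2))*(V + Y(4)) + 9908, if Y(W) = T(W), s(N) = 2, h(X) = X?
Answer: 9724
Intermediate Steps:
Y(W) = -1
E(x) = 2 (E(x) = 2 + 0 = 2)
E(h(2))*(V + Y(4)) + 9908 = 2*(-91 - 1) + 9908 = 2*(-92) + 9908 = -184 + 9908 = 9724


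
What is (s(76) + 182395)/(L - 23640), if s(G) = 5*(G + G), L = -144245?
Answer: -36631/33577 ≈ -1.0910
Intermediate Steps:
s(G) = 10*G (s(G) = 5*(2*G) = 10*G)
(s(76) + 182395)/(L - 23640) = (10*76 + 182395)/(-144245 - 23640) = (760 + 182395)/(-167885) = 183155*(-1/167885) = -36631/33577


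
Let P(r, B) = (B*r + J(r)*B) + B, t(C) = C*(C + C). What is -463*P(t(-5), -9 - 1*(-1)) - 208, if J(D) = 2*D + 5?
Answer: 577616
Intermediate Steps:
J(D) = 5 + 2*D
t(C) = 2*C**2 (t(C) = C*(2*C) = 2*C**2)
P(r, B) = B + B*r + B*(5 + 2*r) (P(r, B) = (B*r + (5 + 2*r)*B) + B = (B*r + B*(5 + 2*r)) + B = B + B*r + B*(5 + 2*r))
-463*P(t(-5), -9 - 1*(-1)) - 208 = -1389*(-9 - 1*(-1))*(2 + 2*(-5)**2) - 208 = -1389*(-9 + 1)*(2 + 2*25) - 208 = -1389*(-8)*(2 + 50) - 208 = -1389*(-8)*52 - 208 = -463*(-1248) - 208 = 577824 - 208 = 577616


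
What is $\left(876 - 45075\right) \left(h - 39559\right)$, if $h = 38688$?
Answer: $38497329$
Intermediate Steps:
$\left(876 - 45075\right) \left(h - 39559\right) = \left(876 - 45075\right) \left(38688 - 39559\right) = \left(-44199\right) \left(-871\right) = 38497329$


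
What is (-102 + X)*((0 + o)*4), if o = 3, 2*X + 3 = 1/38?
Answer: -23595/19 ≈ -1241.8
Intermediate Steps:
X = -113/76 (X = -3/2 + (½)/38 = -3/2 + (½)*(1/38) = -3/2 + 1/76 = -113/76 ≈ -1.4868)
(-102 + X)*((0 + o)*4) = (-102 - 113/76)*((0 + 3)*4) = -23595*4/76 = -7865/76*12 = -23595/19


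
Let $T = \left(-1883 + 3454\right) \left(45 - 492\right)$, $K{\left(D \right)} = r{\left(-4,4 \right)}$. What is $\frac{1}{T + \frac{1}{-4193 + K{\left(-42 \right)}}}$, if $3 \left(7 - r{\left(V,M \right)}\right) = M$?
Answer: $- \frac{12562}{8821501197} \approx -1.424 \cdot 10^{-6}$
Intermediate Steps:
$r{\left(V,M \right)} = 7 - \frac{M}{3}$
$K{\left(D \right)} = \frac{17}{3}$ ($K{\left(D \right)} = 7 - \frac{4}{3} = \frac{17}{3}$)
$T = -702237$ ($T = 1571 \left(-447\right) = -702237$)
$\frac{1}{T + \frac{1}{-4193 + K{\left(-42 \right)}}} = \frac{1}{-702237 + \frac{1}{-4193 + \frac{17}{3}}} = \frac{1}{-702237 + \frac{1}{- \frac{12562}{3}}} = \frac{1}{-702237 - \frac{3}{12562}} = \frac{1}{- \frac{8821501197}{12562}} = - \frac{12562}{8821501197}$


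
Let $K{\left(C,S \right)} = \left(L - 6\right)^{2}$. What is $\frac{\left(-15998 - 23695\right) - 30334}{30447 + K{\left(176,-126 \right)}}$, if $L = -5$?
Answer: $- \frac{70027}{30568} \approx -2.2909$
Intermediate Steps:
$K{\left(C,S \right)} = 121$ ($K{\left(C,S \right)} = \left(-5 - 6\right)^{2} = \left(-11\right)^{2} = 121$)
$\frac{\left(-15998 - 23695\right) - 30334}{30447 + K{\left(176,-126 \right)}} = \frac{\left(-15998 - 23695\right) - 30334}{30447 + 121} = \frac{\left(-15998 - 23695\right) - 30334}{30568} = \left(-39693 - 30334\right) \frac{1}{30568} = \left(-70027\right) \frac{1}{30568} = - \frac{70027}{30568}$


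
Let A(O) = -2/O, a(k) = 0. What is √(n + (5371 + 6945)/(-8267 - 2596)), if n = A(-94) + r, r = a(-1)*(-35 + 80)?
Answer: I*√32221447981/170187 ≈ 1.0547*I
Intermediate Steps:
r = 0 (r = 0*(-35 + 80) = 0*45 = 0)
n = 1/47 (n = -2/(-94) + 0 = -2*(-1/94) + 0 = 1/47 + 0 = 1/47 ≈ 0.021277)
√(n + (5371 + 6945)/(-8267 - 2596)) = √(1/47 + (5371 + 6945)/(-8267 - 2596)) = √(1/47 + 12316/(-10863)) = √(1/47 + 12316*(-1/10863)) = √(1/47 - 12316/10863) = √(-567989/510561) = I*√32221447981/170187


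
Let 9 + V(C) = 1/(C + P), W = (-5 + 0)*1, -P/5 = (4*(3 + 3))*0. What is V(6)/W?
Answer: 53/30 ≈ 1.7667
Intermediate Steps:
P = 0 (P = -5*4*(3 + 3)*0 = -5*4*6*0 = -120*0 = -5*0 = 0)
W = -5 (W = -5*1 = -5)
V(C) = -9 + 1/C (V(C) = -9 + 1/(C + 0) = -9 + 1/C)
V(6)/W = (-9 + 1/6)/(-5) = (-9 + ⅙)*(-⅕) = -53/6*(-⅕) = 53/30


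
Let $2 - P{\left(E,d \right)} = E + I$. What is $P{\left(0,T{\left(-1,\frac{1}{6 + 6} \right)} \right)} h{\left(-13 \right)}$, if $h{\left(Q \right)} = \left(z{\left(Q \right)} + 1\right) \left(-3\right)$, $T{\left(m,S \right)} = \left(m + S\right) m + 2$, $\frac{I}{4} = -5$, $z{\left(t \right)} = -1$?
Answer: $0$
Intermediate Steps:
$I = -20$ ($I = 4 \left(-5\right) = -20$)
$T{\left(m,S \right)} = 2 + m \left(S + m\right)$ ($T{\left(m,S \right)} = \left(S + m\right) m + 2 = m \left(S + m\right) + 2 = 2 + m \left(S + m\right)$)
$P{\left(E,d \right)} = 22 - E$ ($P{\left(E,d \right)} = 2 - \left(E - 20\right) = 2 - \left(-20 + E\right) = 22 - E$)
$h{\left(Q \right)} = 0$ ($h{\left(Q \right)} = \left(-1 + 1\right) \left(-3\right) = 0 \left(-3\right) = 0$)
$P{\left(0,T{\left(-1,\frac{1}{6 + 6} \right)} \right)} h{\left(-13 \right)} = \left(22 - 0\right) 0 = \left(22 + 0\right) 0 = 22 \cdot 0 = 0$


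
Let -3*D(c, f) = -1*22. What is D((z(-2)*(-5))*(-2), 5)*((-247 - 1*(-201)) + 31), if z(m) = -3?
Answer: -110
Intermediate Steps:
D(c, f) = 22/3 (D(c, f) = -(-1)*22/3 = -1/3*(-22) = 22/3)
D((z(-2)*(-5))*(-2), 5)*((-247 - 1*(-201)) + 31) = 22*((-247 - 1*(-201)) + 31)/3 = 22*((-247 + 201) + 31)/3 = 22*(-46 + 31)/3 = (22/3)*(-15) = -110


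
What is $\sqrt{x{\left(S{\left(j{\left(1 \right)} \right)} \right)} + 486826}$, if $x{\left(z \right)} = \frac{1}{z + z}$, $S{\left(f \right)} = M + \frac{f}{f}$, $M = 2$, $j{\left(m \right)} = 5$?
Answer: $\frac{\sqrt{17525742}}{6} \approx 697.73$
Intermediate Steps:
$S{\left(f \right)} = 3$ ($S{\left(f \right)} = 2 + \frac{f}{f} = 2 + 1 = 3$)
$x{\left(z \right)} = \frac{1}{2 z}$
$\sqrt{x{\left(S{\left(j{\left(1 \right)} \right)} \right)} + 486826} = \sqrt{\frac{1}{2 \cdot 3} + 486826} = \sqrt{\frac{1}{2} \cdot \frac{1}{3} + 486826} = \sqrt{\frac{1}{6} + 486826} = \sqrt{\frac{2920957}{6}} = \frac{\sqrt{17525742}}{6}$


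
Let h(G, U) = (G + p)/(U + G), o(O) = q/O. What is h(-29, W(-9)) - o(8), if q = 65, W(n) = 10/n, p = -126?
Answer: -6455/2168 ≈ -2.9774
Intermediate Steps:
o(O) = 65/O
h(G, U) = (-126 + G)/(G + U) (h(G, U) = (G - 126)/(U + G) = (-126 + G)/(G + U))
h(-29, W(-9)) - o(8) = (-126 - 29)/(-29 + 10/(-9)) - 65/8 = -155/(-29 + 10*(-⅑)) - 65/8 = -155/(-29 - 10/9) - 1*65/8 = -155/(-271/9) - 65/8 = -9/271*(-155) - 65/8 = 1395/271 - 65/8 = -6455/2168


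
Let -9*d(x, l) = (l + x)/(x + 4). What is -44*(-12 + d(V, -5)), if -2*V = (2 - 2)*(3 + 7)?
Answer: 4697/9 ≈ 521.89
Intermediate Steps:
V = 0 (V = -(2 - 2)*(3 + 7)/2 = -0*10 = -1/2*0 = 0)
d(x, l) = -(l + x)/(9*(4 + x)) (d(x, l) = -(l + x)/(9*(x + 4)) = -(l + x)/(9*(4 + x)))
-44*(-12 + d(V, -5)) = -44*(-12 + (-1*(-5) - 1*0)/(9*(4 + 0))) = -44*(-12 + (1/9)*(5 + 0)/4) = -44*(-12 + (1/9)*(1/4)*5) = -44*(-12 + 5/36) = -44*(-427/36) = 4697/9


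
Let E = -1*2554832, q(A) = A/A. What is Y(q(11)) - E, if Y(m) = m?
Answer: 2554833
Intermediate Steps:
q(A) = 1
E = -2554832
Y(q(11)) - E = 1 - 1*(-2554832) = 1 + 2554832 = 2554833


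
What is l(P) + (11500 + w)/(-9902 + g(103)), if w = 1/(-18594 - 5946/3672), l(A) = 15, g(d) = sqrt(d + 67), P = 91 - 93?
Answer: 7720933932308357/557926723288123 - 65437983944*sqrt(170)/557926723288123 ≈ 13.837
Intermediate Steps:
P = -2
g(d) = sqrt(67 + d)
w = -612/11380519 (w = 1/(-18594 - 5946*1/3672) = 1/(-18594 - 991/612) = 1/(-11380519/612) = -612/11380519 ≈ -5.3776e-5)
l(P) + (11500 + w)/(-9902 + g(103)) = 15 + (11500 - 612/11380519)/(-9902 + sqrt(67 + 103)) = 15 + 130875967888/(11380519*(-9902 + sqrt(170)))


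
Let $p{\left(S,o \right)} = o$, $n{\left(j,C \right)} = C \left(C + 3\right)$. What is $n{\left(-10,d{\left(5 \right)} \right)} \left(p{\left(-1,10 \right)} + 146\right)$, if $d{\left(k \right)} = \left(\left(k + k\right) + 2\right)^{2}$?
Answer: $3302208$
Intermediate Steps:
$d{\left(k \right)} = \left(2 + 2 k\right)^{2}$ ($d{\left(k \right)} = \left(2 k + 2\right)^{2} = \left(2 + 2 k\right)^{2}$)
$n{\left(j,C \right)} = C \left(3 + C\right)$
$n{\left(-10,d{\left(5 \right)} \right)} \left(p{\left(-1,10 \right)} + 146\right) = 4 \left(1 + 5\right)^{2} \left(3 + 4 \left(1 + 5\right)^{2}\right) \left(10 + 146\right) = 4 \cdot 6^{2} \left(3 + 4 \cdot 6^{2}\right) 156 = 4 \cdot 36 \left(3 + 4 \cdot 36\right) 156 = 144 \left(3 + 144\right) 156 = 144 \cdot 147 \cdot 156 = 21168 \cdot 156 = 3302208$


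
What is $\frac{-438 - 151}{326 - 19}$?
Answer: $- \frac{589}{307} \approx -1.9186$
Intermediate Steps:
$\frac{-438 - 151}{326 - 19} = - \frac{589}{307}$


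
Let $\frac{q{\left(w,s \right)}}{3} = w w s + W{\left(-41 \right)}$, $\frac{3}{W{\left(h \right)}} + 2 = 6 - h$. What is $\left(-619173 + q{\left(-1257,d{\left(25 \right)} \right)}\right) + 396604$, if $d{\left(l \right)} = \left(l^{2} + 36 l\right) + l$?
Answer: $\frac{36735026406}{5} \approx 7.347 \cdot 10^{9}$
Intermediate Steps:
$W{\left(h \right)} = \frac{3}{4 - h}$ ($W{\left(h \right)} = \frac{3}{-2 - \left(-6 + h\right)} = \frac{3}{4 - h}$)
$d{\left(l \right)} = l^{2} + 37 l$
$q{\left(w,s \right)} = \frac{1}{5} + 3 s w^{2}$ ($q{\left(w,s \right)} = 3 \left(w w s - \frac{3}{-4 - 41}\right) = 3 \left(w^{2} s - \frac{3}{-45}\right) = 3 \left(s w^{2} - - \frac{1}{15}\right) = 3 \left(s w^{2} + \frac{1}{15}\right) = 3 \left(\frac{1}{15} + s w^{2}\right) = \frac{1}{5} + 3 s w^{2}$)
$\left(-619173 + q{\left(-1257,d{\left(25 \right)} \right)}\right) + 396604 = \left(-619173 + \left(\frac{1}{5} + 3 \cdot 25 \left(37 + 25\right) \left(-1257\right)^{2}\right)\right) + 396604 = \left(-619173 + \left(\frac{1}{5} + 3 \cdot 25 \cdot 62 \cdot 1580049\right)\right) + 396604 = \left(-619173 + \left(\frac{1}{5} + 3 \cdot 1550 \cdot 1580049\right)\right) + 396604 = \left(-619173 + \left(\frac{1}{5} + 7347227850\right)\right) + 396604 = \left(-619173 + \frac{36736139251}{5}\right) + 396604 = \frac{36733043386}{5} + 396604 = \frac{36735026406}{5}$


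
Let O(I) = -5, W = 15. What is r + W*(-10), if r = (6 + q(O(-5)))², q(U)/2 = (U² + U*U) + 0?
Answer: 11086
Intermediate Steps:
q(U) = 4*U² (q(U) = 2*((U² + U*U) + 0) = 2*((U² + U²) + 0) = 2*(2*U² + 0) = 2*(2*U²) = 4*U²)
r = 11236 (r = (6 + 4*(-5)²)² = (6 + 4*25)² = (6 + 100)² = 106² = 11236)
r + W*(-10) = 11236 + 15*(-10) = 11236 - 150 = 11086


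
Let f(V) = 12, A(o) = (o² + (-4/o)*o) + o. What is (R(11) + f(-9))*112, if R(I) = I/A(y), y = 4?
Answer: 1421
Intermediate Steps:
A(o) = -4 + o + o² (A(o) = (o² - 4) + o = (-4 + o²) + o = -4 + o + o²)
R(I) = I/16 (R(I) = I/(-4 + 4 + 4²) = I/(-4 + 4 + 16) = I/16)
(R(11) + f(-9))*112 = ((1/16)*11 + 12)*112 = (11/16 + 12)*112 = (203/16)*112 = 1421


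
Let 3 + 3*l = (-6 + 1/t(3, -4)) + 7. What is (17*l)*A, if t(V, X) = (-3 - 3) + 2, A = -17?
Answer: 867/4 ≈ 216.75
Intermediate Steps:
t(V, X) = -4 (t(V, X) = -6 + 2 = -4)
l = -¾ (l = -1 + ((-6 + 1/(-4)) + 7)/3 = -1 + ((-6 - ¼) + 7)/3 = -1 + (-25/4 + 7)/3 = -1 + (⅓)*(¾) = -1 + ¼ = -¾ ≈ -0.75000)
(17*l)*A = (17*(-¾))*(-17) = -51/4*(-17) = 867/4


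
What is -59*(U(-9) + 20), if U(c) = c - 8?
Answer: -177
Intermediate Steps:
U(c) = -8 + c
-59*(U(-9) + 20) = -59*((-8 - 9) + 20) = -59*(-17 + 20) = -59*3 = -177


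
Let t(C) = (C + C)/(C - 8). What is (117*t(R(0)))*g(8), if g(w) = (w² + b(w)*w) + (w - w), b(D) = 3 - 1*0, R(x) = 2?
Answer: -6864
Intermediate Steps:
t(C) = 2*C/(-8 + C) (t(C) = (2*C)/(-8 + C) = 2*C/(-8 + C))
b(D) = 3 (b(D) = 3 + 0 = 3)
g(w) = w² + 3*w (g(w) = (w² + 3*w) + (w - w) = (w² + 3*w) + 0 = w² + 3*w)
(117*t(R(0)))*g(8) = (117*(2*2/(-8 + 2)))*(8*(3 + 8)) = (117*(2*2/(-6)))*(8*11) = (117*(2*2*(-⅙)))*88 = (117*(-⅔))*88 = -78*88 = -6864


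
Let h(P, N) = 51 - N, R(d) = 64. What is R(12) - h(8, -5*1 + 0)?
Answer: 8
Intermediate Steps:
R(12) - h(8, -5*1 + 0) = 64 - (51 - (-5*1 + 0)) = 64 - (51 - (-5 + 0)) = 64 - (51 - 1*(-5)) = 64 - (51 + 5) = 64 - 1*56 = 64 - 56 = 8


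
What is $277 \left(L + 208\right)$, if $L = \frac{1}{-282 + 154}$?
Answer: $\frac{7374571}{128} \approx 57614.0$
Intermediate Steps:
$L = - \frac{1}{128}$ ($L = \frac{1}{-128} = - \frac{1}{128} \approx -0.0078125$)
$277 \left(L + 208\right) = 277 \left(- \frac{1}{128} + 208\right) = 277 \cdot \frac{26623}{128} = \frac{7374571}{128}$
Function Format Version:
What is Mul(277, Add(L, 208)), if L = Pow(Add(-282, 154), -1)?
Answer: Rational(7374571, 128) ≈ 57614.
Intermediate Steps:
L = Rational(-1, 128) (L = Pow(-128, -1) = Rational(-1, 128) ≈ -0.0078125)
Mul(277, Add(L, 208)) = Mul(277, Add(Rational(-1, 128), 208)) = Mul(277, Rational(26623, 128)) = Rational(7374571, 128)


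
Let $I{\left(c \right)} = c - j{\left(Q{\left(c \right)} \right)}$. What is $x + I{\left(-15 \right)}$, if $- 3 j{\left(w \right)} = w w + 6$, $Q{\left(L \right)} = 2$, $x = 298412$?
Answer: $\frac{895201}{3} \approx 2.984 \cdot 10^{5}$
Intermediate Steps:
$j{\left(w \right)} = -2 - \frac{w^{2}}{3}$ ($j{\left(w \right)} = - \frac{w w + 6}{3} = - \frac{w^{2} + 6}{3} = - \frac{6 + w^{2}}{3} = -2 - \frac{w^{2}}{3}$)
$I{\left(c \right)} = \frac{10}{3} + c$ ($I{\left(c \right)} = c - \left(-2 - \frac{2^{2}}{3}\right) = c - \left(-2 - \frac{4}{3}\right) = c - - \frac{10}{3} = c + \frac{10}{3} = \frac{10}{3} + c$)
$x + I{\left(-15 \right)} = 298412 + \left(\frac{10}{3} - 15\right) = 298412 - \frac{35}{3} = \frac{895201}{3}$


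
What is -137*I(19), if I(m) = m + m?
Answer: -5206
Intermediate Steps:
I(m) = 2*m
-137*I(19) = -274*19 = -137*38 = -5206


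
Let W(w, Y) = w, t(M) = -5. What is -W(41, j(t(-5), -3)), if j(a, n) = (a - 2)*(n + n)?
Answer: -41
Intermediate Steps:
j(a, n) = 2*n*(-2 + a) (j(a, n) = (-2 + a)*(2*n) = 2*n*(-2 + a))
-W(41, j(t(-5), -3)) = -1*41 = -41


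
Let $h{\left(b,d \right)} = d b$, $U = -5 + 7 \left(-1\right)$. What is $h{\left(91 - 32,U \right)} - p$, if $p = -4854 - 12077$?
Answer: $16223$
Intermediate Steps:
$p = -16931$
$U = -12$ ($U = -5 - 7 = -12$)
$h{\left(b,d \right)} = b d$
$h{\left(91 - 32,U \right)} - p = \left(91 - 32\right) \left(-12\right) - -16931 = \left(91 - 32\right) \left(-12\right) + 16931 = 59 \left(-12\right) + 16931 = -708 + 16931 = 16223$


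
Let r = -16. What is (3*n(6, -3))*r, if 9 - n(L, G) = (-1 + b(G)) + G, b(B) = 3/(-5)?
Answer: -3264/5 ≈ -652.80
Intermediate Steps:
b(B) = -3/5 (b(B) = 3*(-1/5) = -3/5)
n(L, G) = 53/5 - G (n(L, G) = 9 - ((-1 - 3/5) + G) = 9 - (-8/5 + G) = 9 + (8/5 - G) = 53/5 - G)
(3*n(6, -3))*r = (3*(53/5 - 1*(-3)))*(-16) = (3*(53/5 + 3))*(-16) = (3*(68/5))*(-16) = (204/5)*(-16) = -3264/5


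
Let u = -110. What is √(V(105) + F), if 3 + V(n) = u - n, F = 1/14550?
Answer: I*√1846045218/2910 ≈ 14.765*I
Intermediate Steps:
F = 1/14550 ≈ 6.8729e-5
V(n) = -113 - n (V(n) = -3 + (-110 - n) = -113 - n)
√(V(105) + F) = √((-113 - 1*105) + 1/14550) = √((-113 - 105) + 1/14550) = √(-218 + 1/14550) = √(-3171899/14550) = I*√1846045218/2910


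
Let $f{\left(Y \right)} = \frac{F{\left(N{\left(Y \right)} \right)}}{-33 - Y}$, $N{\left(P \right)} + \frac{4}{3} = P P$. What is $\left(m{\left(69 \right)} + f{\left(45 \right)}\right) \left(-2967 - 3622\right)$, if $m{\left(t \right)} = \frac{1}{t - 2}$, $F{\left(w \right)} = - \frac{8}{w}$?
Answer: $- \frac{521789499}{5287841} \approx -98.677$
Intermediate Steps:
$N{\left(P \right)} = - \frac{4}{3} + P^{2}$ ($N{\left(P \right)} = - \frac{4}{3} + P P = - \frac{4}{3} + P^{2}$)
$f{\left(Y \right)} = - \frac{8}{\left(-33 - Y\right) \left(- \frac{4}{3} + Y^{2}\right)}$ ($f{\left(Y \right)} = \frac{\left(-8\right) \frac{1}{- \frac{4}{3} + Y^{2}}}{-33 - Y} = - \frac{8}{\left(-33 - Y\right) \left(- \frac{4}{3} + Y^{2}\right)}$)
$m{\left(t \right)} = \frac{1}{-2 + t}$
$\left(m{\left(69 \right)} + f{\left(45 \right)}\right) \left(-2967 - 3622\right) = \left(\frac{1}{-2 + 69} + \frac{24}{\left(-4 + 3 \cdot 45^{2}\right) \left(33 + 45\right)}\right) \left(-2967 - 3622\right) = \left(\frac{1}{67} + \frac{24}{\left(-4 + 3 \cdot 2025\right) 78}\right) \left(-6589\right) = \left(\frac{1}{67} + 24 \frac{1}{-4 + 6075} \cdot \frac{1}{78}\right) \left(-6589\right) = \left(\frac{1}{67} + 24 \cdot \frac{1}{6071} \cdot \frac{1}{78}\right) \left(-6589\right) = \left(\frac{1}{67} + \frac{4}{78923}\right) \left(-6589\right) = \frac{79191}{5287841} \left(-6589\right) = - \frac{521789499}{5287841}$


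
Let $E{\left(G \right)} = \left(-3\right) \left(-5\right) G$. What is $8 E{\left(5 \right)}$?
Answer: $600$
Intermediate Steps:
$E{\left(G \right)} = 15 G$
$8 E{\left(5 \right)} = 8 \cdot 15 \cdot 5 = 8 \cdot 75 = 600$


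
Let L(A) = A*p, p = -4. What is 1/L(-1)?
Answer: 1/4 ≈ 0.25000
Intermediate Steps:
L(A) = -4*A (L(A) = A*(-4) = -4*A)
1/L(-1) = 1/(-4*(-1)) = 1/4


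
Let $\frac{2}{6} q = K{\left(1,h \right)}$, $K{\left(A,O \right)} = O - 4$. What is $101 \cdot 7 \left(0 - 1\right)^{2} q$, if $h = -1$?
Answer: $-10605$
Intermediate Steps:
$K{\left(A,O \right)} = -4 + O$ ($K{\left(A,O \right)} = O - 4 = -4 + O$)
$q = -15$ ($q = 3 \left(-4 - 1\right) = 3 \left(-5\right) = -15$)
$101 \cdot 7 \left(0 - 1\right)^{2} q = 101 \cdot 7 \left(0 - 1\right)^{2} \left(-15\right) = 101 \cdot 7 \left(-1\right)^{2} \left(-15\right) = 101 \cdot 7 \cdot 1 \left(-15\right) = 101 \cdot 7 \left(-15\right) = 101 \left(-105\right) = -10605$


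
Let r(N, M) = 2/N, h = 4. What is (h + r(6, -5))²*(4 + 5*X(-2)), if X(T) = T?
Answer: -338/3 ≈ -112.67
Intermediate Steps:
(h + r(6, -5))²*(4 + 5*X(-2)) = (4 + 2/6)²*(4 + 5*(-2)) = (4 + 2*(⅙))²*(4 - 10) = (4 + ⅓)²*(-6) = (13/3)²*(-6) = (169/9)*(-6) = -338/3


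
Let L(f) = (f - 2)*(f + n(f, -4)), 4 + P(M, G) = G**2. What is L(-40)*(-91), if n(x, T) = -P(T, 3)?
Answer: -171990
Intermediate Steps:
P(M, G) = -4 + G**2
n(x, T) = -5 (n(x, T) = -(-4 + 3**2) = -(-4 + 9) = -1*5 = -5)
L(f) = (-5 + f)*(-2 + f) (L(f) = (f - 2)*(f - 5) = (-2 + f)*(-5 + f) = (-5 + f)*(-2 + f))
L(-40)*(-91) = (10 + (-40)**2 - 7*(-40))*(-91) = (10 + 1600 + 280)*(-91) = 1890*(-91) = -171990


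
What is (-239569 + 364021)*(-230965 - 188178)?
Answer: -52163184636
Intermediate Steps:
(-239569 + 364021)*(-230965 - 188178) = 124452*(-419143) = -52163184636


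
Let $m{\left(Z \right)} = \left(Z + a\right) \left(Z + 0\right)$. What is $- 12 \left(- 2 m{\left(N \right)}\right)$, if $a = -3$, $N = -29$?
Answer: $22272$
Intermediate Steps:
$m{\left(Z \right)} = Z \left(-3 + Z\right)$ ($m{\left(Z \right)} = \left(Z - 3\right) \left(Z + 0\right) = \left(-3 + Z\right) Z = Z \left(-3 + Z\right)$)
$- 12 \left(- 2 m{\left(N \right)}\right) = - 12 \left(- 2 \left(- 29 \left(-3 - 29\right)\right)\right) = - 12 \left(- 2 \left(\left(-29\right) \left(-32\right)\right)\right) = - 12 \left(\left(-2\right) 928\right) = \left(-12\right) \left(-1856\right) = 22272$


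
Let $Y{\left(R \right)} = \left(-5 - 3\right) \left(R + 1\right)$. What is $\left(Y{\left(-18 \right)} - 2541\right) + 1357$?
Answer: $-1048$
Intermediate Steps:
$Y{\left(R \right)} = -8 - 8 R$ ($Y{\left(R \right)} = - 8 \left(1 + R\right) = -8 - 8 R$)
$\left(Y{\left(-18 \right)} - 2541\right) + 1357 = \left(\left(-8 - -144\right) - 2541\right) + 1357 = \left(\left(-8 + 144\right) - 2541\right) + 1357 = \left(136 - 2541\right) + 1357 = -2405 + 1357 = -1048$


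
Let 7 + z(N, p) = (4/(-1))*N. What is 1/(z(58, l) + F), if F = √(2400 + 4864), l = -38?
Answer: -239/49857 - 4*√454/49857 ≈ -0.0065032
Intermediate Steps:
z(N, p) = -7 - 4*N (z(N, p) = -7 + (4/(-1))*N = -7 + (4*(-1))*N = -7 - 4*N)
F = 4*√454 (F = √7264 = 4*√454 ≈ 85.229)
1/(z(58, l) + F) = 1/((-7 - 4*58) + 4*√454) = 1/((-7 - 232) + 4*√454) = 1/(-239 + 4*√454)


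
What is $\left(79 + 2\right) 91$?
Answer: $7371$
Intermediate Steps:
$\left(79 + 2\right) 91 = 81 \cdot 91 = 7371$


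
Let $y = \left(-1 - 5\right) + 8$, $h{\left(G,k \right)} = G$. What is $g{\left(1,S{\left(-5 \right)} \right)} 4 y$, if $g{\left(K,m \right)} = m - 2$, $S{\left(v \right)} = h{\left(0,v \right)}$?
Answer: $-16$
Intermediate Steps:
$S{\left(v \right)} = 0$
$g{\left(K,m \right)} = -2 + m$
$y = 2$ ($y = -6 + 8 = 2$)
$g{\left(1,S{\left(-5 \right)} \right)} 4 y = \left(-2 + 0\right) 4 \cdot 2 = \left(-2\right) 4 \cdot 2 = \left(-8\right) 2 = -16$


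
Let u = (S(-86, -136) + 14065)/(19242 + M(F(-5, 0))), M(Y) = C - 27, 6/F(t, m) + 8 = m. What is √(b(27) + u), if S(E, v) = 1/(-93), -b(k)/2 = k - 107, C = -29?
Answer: √127932259185438/892149 ≈ 12.678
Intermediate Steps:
b(k) = 214 - 2*k (b(k) = -2*(k - 107) = -2*(-107 + k) = 214 - 2*k)
F(t, m) = 6/(-8 + m)
M(Y) = -56 (M(Y) = -29 - 27 = -56)
S(E, v) = -1/93
u = 654022/892149 (u = (-1/93 + 14065)/(19242 - 56) = (1308044/93)/19186 = (1308044/93)*(1/19186) = 654022/892149 ≈ 0.73309)
√(b(27) + u) = √((214 - 2*27) + 654022/892149) = √((214 - 54) + 654022/892149) = √(160 + 654022/892149) = √(143397862/892149) = √127932259185438/892149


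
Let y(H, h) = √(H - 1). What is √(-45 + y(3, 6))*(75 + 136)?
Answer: 211*√(-45 + √2) ≈ 1393.0*I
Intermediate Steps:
y(H, h) = √(-1 + H)
√(-45 + y(3, 6))*(75 + 136) = √(-45 + √(-1 + 3))*(75 + 136) = √(-45 + √2)*211 = 211*√(-45 + √2)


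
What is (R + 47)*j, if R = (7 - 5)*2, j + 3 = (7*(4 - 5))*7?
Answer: -2652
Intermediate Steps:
j = -52 (j = -3 + (7*(4 - 5))*7 = -3 + (7*(-1))*7 = -3 - 7*7 = -3 - 49 = -52)
R = 4 (R = 2*2 = 4)
(R + 47)*j = (4 + 47)*(-52) = 51*(-52) = -2652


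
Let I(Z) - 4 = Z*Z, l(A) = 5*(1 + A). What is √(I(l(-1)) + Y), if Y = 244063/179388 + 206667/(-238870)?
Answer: √57320577530310352335/3570867630 ≈ 2.1202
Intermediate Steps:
l(A) = 5 + 5*A
I(Z) = 4 + Z² (I(Z) = 4 + Z*Z = 4 + Z²)
Y = 10612874507/21425205780 (Y = 244063*(1/179388) + 206667*(-1/238870) = 244063/179388 - 206667/238870 = 10612874507/21425205780 ≈ 0.49535)
√(I(l(-1)) + Y) = √((4 + (5 + 5*(-1))²) + 10612874507/21425205780) = √((4 + (5 - 5)²) + 10612874507/21425205780) = √((4 + 0²) + 10612874507/21425205780) = √((4 + 0) + 10612874507/21425205780) = √(4 + 10612874507/21425205780) = √(96313697627/21425205780) = √57320577530310352335/3570867630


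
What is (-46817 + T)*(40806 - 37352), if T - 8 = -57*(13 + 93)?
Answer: -182547354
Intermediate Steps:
T = -6034 (T = 8 - 57*(13 + 93) = 8 - 57*106 = 8 - 6042 = -6034)
(-46817 + T)*(40806 - 37352) = (-46817 - 6034)*(40806 - 37352) = -52851*3454 = -182547354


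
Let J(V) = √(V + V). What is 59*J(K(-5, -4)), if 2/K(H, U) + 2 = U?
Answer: 59*I*√6/3 ≈ 48.173*I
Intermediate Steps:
K(H, U) = 2/(-2 + U)
J(V) = √2*√V (J(V) = √(2*V) = √2*√V)
59*J(K(-5, -4)) = 59*(√2*√(2/(-2 - 4))) = 59*(√2*√(2/(-6))) = 59*(√2*√(2*(-⅙))) = 59*(√2*√(-⅓)) = 59*(√2*(I*√3/3)) = 59*(I*√6/3) = 59*I*√6/3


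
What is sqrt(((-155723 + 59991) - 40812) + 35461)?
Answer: I*sqrt(101083) ≈ 317.94*I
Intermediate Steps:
sqrt(((-155723 + 59991) - 40812) + 35461) = sqrt((-95732 - 40812) + 35461) = sqrt(-136544 + 35461) = sqrt(-101083) = I*sqrt(101083)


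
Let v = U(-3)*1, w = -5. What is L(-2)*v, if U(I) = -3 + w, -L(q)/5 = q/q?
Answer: 40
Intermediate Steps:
L(q) = -5 (L(q) = -5*q/q = -5*1 = -5)
U(I) = -8 (U(I) = -3 - 5 = -8)
v = -8 (v = -8*1 = -8)
L(-2)*v = -5*(-8) = 40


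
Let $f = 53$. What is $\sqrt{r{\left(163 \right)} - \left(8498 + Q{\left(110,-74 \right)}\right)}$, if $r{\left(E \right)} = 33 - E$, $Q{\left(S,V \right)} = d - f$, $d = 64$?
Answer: $i \sqrt{8639} \approx 92.946 i$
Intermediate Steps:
$Q{\left(S,V \right)} = 11$ ($Q{\left(S,V \right)} = 64 - 53 = 11$)
$\sqrt{r{\left(163 \right)} - \left(8498 + Q{\left(110,-74 \right)}\right)} = \sqrt{\left(33 - 163\right) - 8509} = \sqrt{-130 - 8509} = \sqrt{-8639} = i \sqrt{8639}$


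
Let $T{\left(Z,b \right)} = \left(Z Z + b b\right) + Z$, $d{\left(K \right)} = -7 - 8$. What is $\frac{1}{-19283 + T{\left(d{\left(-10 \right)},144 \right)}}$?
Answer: $\frac{1}{1663} \approx 0.00060132$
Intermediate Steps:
$d{\left(K \right)} = -15$ ($d{\left(K \right)} = -7 - 8 = -15$)
$T{\left(Z,b \right)} = Z + Z^{2} + b^{2}$ ($T{\left(Z,b \right)} = \left(Z^{2} + b^{2}\right) + Z = Z + Z^{2} + b^{2}$)
$\frac{1}{-19283 + T{\left(d{\left(-10 \right)},144 \right)}} = \frac{1}{-19283 + \left(-15 + \left(-15\right)^{2} + 144^{2}\right)} = \frac{1}{-19283 + \left(-15 + 225 + 20736\right)} = \frac{1}{-19283 + 20946} = \frac{1}{1663}$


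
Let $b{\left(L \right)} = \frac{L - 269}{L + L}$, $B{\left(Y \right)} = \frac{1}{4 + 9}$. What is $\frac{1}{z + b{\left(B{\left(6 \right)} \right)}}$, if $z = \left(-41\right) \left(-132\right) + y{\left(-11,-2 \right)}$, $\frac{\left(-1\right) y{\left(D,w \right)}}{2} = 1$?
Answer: $\frac{1}{3662} \approx 0.00027307$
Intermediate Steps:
$B{\left(Y \right)} = \frac{1}{13}$
$y{\left(D,w \right)} = -2$ ($y{\left(D,w \right)} = \left(-2\right) 1 = -2$)
$z = 5410$ ($z = \left(-41\right) \left(-132\right) - 2 = 5412 - 2 = 5410$)
$b{\left(L \right)} = \frac{-269 + L}{2 L}$
$\frac{1}{z + b{\left(B{\left(6 \right)} \right)}} = \frac{1}{5410 + \frac{\frac{1}{\frac{1}{13}} \left(-269 + \frac{1}{13}\right)}{2}} = \frac{1}{5410 + \frac{1}{2} \cdot 13 \left(- \frac{3496}{13}\right)} = \frac{1}{5410 - 1748} = \frac{1}{3662}$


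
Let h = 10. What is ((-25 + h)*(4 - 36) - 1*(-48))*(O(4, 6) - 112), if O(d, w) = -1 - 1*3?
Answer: -61248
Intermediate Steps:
O(d, w) = -4 (O(d, w) = -1 - 3 = -4)
((-25 + h)*(4 - 36) - 1*(-48))*(O(4, 6) - 112) = ((-25 + 10)*(4 - 36) - 1*(-48))*(-4 - 112) = (-15*(-32) + 48)*(-116) = (480 + 48)*(-116) = 528*(-116) = -61248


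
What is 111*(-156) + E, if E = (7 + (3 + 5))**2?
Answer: -17091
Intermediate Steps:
E = 225 (E = (7 + 8)**2 = 15**2 = 225)
111*(-156) + E = 111*(-156) + 225 = -17316 + 225 = -17091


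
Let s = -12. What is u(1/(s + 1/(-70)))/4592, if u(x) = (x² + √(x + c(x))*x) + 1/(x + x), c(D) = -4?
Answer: -594137321/454696809280 - 5*I*√3434/7999592 ≈ -0.0013067 - 3.6627e-5*I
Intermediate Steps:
u(x) = x² + 1/(2*x) + x*√(-4 + x) (u(x) = (x² + √(x - 4)*x) + 1/(x + x) = (x² + √(-4 + x)*x) + 1/(2*x) = (x² + x*√(-4 + x)) + 1/(2*x) = x² + 1/(2*x) + x*√(-4 + x))
u(1/(s + 1/(-70)))/4592 = ((1/(-12 + 1/(-70)))² + 1/(2*(1/(-12 + 1/(-70)))) + √(-4 + 1/(-12 + 1/(-70)))/(-12 + 1/(-70)))/4592 = ((1/(-12 - 1/70))² + 1/(2*(1/(-12 - 1/70))) + √(-4 + 1/(-12 - 1/70))/(-12 - 1/70))*(1/4592) = ((1/(-841/70))² + 1/(2*(1/(-841/70))) + √(-4 + 1/(-841/70))/(-841/70))*(1/4592) = ((-70/841)² + 1/(2*(-70/841)) - 70*√(-4 - 70/841)/841)*(1/4592) = (4900/707281 + (½)*(-841/70) - 70*I*√3434/24389)*(1/4592) = (4900/707281 - 841/140 - 70*I*√3434/24389)*(1/4592) = (-594137321/99019340 - 70*I*√3434/24389)*(1/4592) = -594137321/454696809280 - 5*I*√3434/7999592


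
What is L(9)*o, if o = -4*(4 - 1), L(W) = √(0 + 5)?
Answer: -12*√5 ≈ -26.833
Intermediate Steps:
L(W) = √5
o = -12 (o = -4*3 = -12)
L(9)*o = √5*(-12) = -12*√5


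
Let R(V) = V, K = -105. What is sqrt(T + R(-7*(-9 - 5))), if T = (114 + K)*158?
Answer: 4*sqrt(95) ≈ 38.987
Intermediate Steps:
T = 1422 (T = (114 - 105)*158 = 9*158 = 1422)
sqrt(T + R(-7*(-9 - 5))) = sqrt(1422 - 7*(-9 - 5)) = sqrt(1422 - 7*(-14)) = sqrt(1422 + 98) = sqrt(1520) = 4*sqrt(95)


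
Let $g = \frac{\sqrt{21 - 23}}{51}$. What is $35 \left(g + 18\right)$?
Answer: $630 + \frac{35 i \sqrt{2}}{51} \approx 630.0 + 0.97054 i$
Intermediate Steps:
$g = \frac{i \sqrt{2}}{51}$ ($g = \sqrt{-2} \cdot \frac{1}{51} = i \sqrt{2} \cdot \frac{1}{51} = \frac{i \sqrt{2}}{51} \approx 0.02773 i$)
$35 \left(g + 18\right) = 35 \left(\frac{i \sqrt{2}}{51} + 18\right) = 35 \left(18 + \frac{i \sqrt{2}}{51}\right) = 630 + \frac{35 i \sqrt{2}}{51}$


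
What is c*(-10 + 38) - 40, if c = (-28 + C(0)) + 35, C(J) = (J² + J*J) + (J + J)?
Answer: 156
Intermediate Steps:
C(J) = 2*J + 2*J² (C(J) = (J² + J²) + 2*J = 2*J² + 2*J = 2*J + 2*J²)
c = 7 (c = (-28 + 2*0*(1 + 0)) + 35 = (-28 + 2*0*1) + 35 = (-28 + 0) + 35 = -28 + 35 = 7)
c*(-10 + 38) - 40 = 7*(-10 + 38) - 40 = 7*28 - 40 = 196 - 40 = 156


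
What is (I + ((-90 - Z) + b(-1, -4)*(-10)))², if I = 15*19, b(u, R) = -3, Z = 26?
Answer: 39601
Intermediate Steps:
I = 285
(I + ((-90 - Z) + b(-1, -4)*(-10)))² = (285 + ((-90 - 1*26) - 3*(-10)))² = (285 + ((-90 - 26) + 30))² = (285 + (-116 + 30))² = (285 - 86)² = 199² = 39601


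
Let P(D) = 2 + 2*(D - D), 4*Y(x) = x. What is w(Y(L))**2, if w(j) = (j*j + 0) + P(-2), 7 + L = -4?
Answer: 23409/256 ≈ 91.441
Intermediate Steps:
L = -11 (L = -7 - 4 = -11)
Y(x) = x/4
P(D) = 2 (P(D) = 2 + 2*0 = 2 + 0 = 2)
w(j) = 2 + j**2 (w(j) = (j*j + 0) + 2 = (j**2 + 0) + 2 = j**2 + 2 = 2 + j**2)
w(Y(L))**2 = (2 + ((1/4)*(-11))**2)**2 = (2 + (-11/4)**2)**2 = (2 + 121/16)**2 = (153/16)**2 = 23409/256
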